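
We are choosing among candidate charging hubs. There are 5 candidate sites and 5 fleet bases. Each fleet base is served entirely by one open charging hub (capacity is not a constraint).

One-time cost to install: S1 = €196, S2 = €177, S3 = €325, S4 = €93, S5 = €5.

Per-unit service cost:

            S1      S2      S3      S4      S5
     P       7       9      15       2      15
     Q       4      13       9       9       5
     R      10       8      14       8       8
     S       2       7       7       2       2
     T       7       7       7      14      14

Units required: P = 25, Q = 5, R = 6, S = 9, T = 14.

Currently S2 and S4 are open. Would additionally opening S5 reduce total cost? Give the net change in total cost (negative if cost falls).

Yes — net change −15 (cost falls by 15).

Current service cost with {S2, S4}: 259.
Adding S5: each fleet base re-picks its cheapest; new service cost 239, saving 20.
Extra fixed cost: 5. Net change = 5 − 20 = -15.
(Totals: 529 → 514.)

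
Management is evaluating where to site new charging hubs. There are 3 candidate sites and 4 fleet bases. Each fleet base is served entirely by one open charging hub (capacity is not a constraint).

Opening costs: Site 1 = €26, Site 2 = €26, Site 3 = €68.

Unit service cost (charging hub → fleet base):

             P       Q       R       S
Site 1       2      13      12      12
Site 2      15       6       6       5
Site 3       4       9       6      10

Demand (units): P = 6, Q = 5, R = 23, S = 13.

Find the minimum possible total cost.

Minimum total cost: 297

For any fixed open set, each fleet base goes to its cheapest open site; total = fixed + service.
{Site 1, Site 2}: P→Site 1 2·6=12, Q→Site 2 6·5=30, R→Site 2 6·23=138, S→Site 2 5·13=65. Service 245; fixed 52; total 297.
{Site 2}: P→Site 2 15·6=90, Q→Site 2 6·5=30, R→Site 2 6·23=138, S→Site 2 5·13=65. Service 323; fixed 26; total 349.
{Site 2, Site 3}: service 257 + fixed 94 = 351
{Site 1, Site 2, Site 3}: service 245 + fixed 120 = 365
No other subset beats 297.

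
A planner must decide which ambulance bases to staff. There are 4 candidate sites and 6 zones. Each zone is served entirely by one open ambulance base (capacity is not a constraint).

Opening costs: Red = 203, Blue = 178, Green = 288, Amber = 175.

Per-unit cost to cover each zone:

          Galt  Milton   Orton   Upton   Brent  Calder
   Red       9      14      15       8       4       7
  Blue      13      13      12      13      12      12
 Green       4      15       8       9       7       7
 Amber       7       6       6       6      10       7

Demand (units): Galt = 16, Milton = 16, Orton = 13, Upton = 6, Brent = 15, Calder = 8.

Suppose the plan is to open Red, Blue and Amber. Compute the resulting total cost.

Total cost: 994

Each zone is assigned to its cheapest site among the open ones.
{Red, Blue, Amber}: Galt→Amber 7·16=112, Milton→Amber 6·16=96, Orton→Amber 6·13=78, Upton→Amber 6·6=36, Brent→Red 4·15=60, Calder→Red 7·8=56. Service 438; fixed 556; total 994.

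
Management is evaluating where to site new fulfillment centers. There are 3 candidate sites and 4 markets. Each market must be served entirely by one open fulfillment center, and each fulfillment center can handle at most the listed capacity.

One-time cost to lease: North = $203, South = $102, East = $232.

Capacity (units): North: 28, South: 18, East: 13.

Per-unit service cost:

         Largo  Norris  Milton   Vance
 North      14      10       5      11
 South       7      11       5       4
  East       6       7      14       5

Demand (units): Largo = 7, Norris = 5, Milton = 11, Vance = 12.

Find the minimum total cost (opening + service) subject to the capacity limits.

Minimum total cost: 556

Open {North, South}: Largo→North 14·7=98, Norris→North 10·5=50, Milton→North 5·11=55, Vance→South 4·12=48.
Loads: North carries 23/28, South carries 12/18. Service 251; fixed 305; total 556.
Next best feasible plan costs 561.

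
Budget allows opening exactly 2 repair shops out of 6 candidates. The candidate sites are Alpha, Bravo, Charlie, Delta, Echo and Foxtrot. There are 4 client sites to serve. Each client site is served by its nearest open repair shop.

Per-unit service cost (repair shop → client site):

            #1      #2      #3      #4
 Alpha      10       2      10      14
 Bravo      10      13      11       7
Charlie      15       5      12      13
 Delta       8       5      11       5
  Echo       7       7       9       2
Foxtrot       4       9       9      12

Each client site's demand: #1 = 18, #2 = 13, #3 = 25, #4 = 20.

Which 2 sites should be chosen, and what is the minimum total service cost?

Choose Alpha and Echo; total service cost 417.

With exactly 2 open, each client site uses its cheapest among the chosen.
{Alpha, Echo}: #1→Echo 7·18=126, #2→Alpha 2·13=26, #3→Echo 9·25=225, #4→Echo 2·20=40. Service cost 417.
{Echo, Foxtrot}: service cost 428
{Charlie, Echo}: service cost 456
Among all 15 size-2 choices, {Alpha, Echo} is lowest.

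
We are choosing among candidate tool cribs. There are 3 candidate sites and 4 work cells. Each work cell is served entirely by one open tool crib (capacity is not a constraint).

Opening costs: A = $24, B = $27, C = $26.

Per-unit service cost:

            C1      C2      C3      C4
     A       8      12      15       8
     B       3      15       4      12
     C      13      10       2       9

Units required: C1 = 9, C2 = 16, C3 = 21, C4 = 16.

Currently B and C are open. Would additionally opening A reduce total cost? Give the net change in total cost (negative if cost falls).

No — net change +8 (cost rises by 8).

Current service cost with {B, C}: 373.
Adding A: each work cell re-picks its cheapest; new service cost 357, saving 16.
Extra fixed cost: 24. Net change = 24 − 16 = 8.
(Totals: 426 → 434.)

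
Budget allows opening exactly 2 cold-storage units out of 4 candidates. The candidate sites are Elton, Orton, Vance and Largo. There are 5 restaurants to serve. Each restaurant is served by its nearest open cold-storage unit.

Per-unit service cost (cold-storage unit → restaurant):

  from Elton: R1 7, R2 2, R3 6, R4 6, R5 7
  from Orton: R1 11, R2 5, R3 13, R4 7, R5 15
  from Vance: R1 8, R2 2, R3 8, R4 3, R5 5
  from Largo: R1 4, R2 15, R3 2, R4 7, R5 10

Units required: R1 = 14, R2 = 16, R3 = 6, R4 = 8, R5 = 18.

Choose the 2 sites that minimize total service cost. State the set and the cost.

With exactly 2 open, each restaurant uses its cheapest among the chosen.
{Vance, Largo}: R1→Largo 4·14=56, R2→Vance 2·16=32, R3→Largo 2·6=12, R4→Vance 3·8=24, R5→Vance 5·18=90. Service cost 214.
{Elton, Largo}: service cost 274
{Elton, Vance}: service cost 280
Among all 6 size-2 choices, {Vance, Largo} is lowest.

Choose Vance and Largo; total service cost 214.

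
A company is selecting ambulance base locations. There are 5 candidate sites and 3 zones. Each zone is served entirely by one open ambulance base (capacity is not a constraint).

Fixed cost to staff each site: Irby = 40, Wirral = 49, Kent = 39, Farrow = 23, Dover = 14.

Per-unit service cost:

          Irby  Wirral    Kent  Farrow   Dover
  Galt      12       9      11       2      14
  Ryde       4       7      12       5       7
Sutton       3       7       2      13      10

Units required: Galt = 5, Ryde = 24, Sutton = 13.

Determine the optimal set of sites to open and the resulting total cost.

Open Irby and Farrow; minimum total cost 208.

For any fixed open set, each zone goes to its cheapest open site; total = fixed + service.
{Irby, Farrow}: Galt→Farrow 2·5=10, Ryde→Irby 4·24=96, Sutton→Irby 3·13=39. Service 145; fixed 63; total 208.
{Kent, Farrow}: service 156 + fixed 62 = 218
{Irby, Farrow, Dover}: service 145 + fixed 77 = 222
{Irby, Wirral, Kent, Farrow, Dover}: Galt→Farrow 2·5=10, Ryde→Irby 4·24=96, Sutton→Kent 2·13=26. Service 132; fixed 165; total 297.
No other subset beats 208.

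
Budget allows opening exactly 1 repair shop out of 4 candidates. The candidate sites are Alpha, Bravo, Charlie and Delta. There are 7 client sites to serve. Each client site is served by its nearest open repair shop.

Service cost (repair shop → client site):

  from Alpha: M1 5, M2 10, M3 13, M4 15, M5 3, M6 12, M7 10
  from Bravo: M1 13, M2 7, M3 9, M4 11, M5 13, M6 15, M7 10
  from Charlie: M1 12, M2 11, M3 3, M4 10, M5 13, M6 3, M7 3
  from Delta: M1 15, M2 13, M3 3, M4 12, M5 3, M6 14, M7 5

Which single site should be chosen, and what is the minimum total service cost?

With exactly 1 open, each client site uses its cheapest among the chosen.
{Charlie}: M1→Charlie 12, M2→Charlie 11, M3→Charlie 3, M4→Charlie 10, M5→Charlie 13, M6→Charlie 3, M7→Charlie 3. Service cost 55.
{Delta}: service cost 65
{Alpha}: service cost 68
Among all 4 size-1 choices, {Charlie} is lowest.

Choose Charlie only; total service cost 55.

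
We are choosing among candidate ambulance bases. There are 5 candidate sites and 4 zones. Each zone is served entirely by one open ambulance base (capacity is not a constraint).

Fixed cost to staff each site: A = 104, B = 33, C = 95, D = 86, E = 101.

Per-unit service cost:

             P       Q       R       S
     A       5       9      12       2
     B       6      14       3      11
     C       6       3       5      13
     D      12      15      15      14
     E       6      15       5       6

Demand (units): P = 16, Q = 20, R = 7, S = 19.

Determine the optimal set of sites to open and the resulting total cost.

Open A and C; minimum total cost 412.

For any fixed open set, each zone goes to its cheapest open site; total = fixed + service.
{A, C}: P→A 5·16=80, Q→C 3·20=60, R→C 5·7=35, S→A 2·19=38. Service 213; fixed 199; total 412.
{A, B, C}: service 199 + fixed 232 = 431
{A, B}: service 319 + fixed 137 = 456
{A, B, C, D, E}: service 199 + fixed 419 = 618
No other subset beats 412.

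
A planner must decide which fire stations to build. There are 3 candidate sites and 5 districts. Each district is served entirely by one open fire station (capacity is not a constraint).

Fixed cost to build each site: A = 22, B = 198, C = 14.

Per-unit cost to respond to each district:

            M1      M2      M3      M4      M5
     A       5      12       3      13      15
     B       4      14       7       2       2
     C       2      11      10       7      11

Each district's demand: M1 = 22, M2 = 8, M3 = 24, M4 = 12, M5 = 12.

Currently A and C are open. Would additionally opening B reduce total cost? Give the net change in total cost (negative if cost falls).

Current service cost with {A, C}: 420.
Adding B: each district re-picks its cheapest; new service cost 252, saving 168.
Extra fixed cost: 198. Net change = 198 − 168 = 30.
(Totals: 456 → 486.)

No — net change +30 (cost rises by 30).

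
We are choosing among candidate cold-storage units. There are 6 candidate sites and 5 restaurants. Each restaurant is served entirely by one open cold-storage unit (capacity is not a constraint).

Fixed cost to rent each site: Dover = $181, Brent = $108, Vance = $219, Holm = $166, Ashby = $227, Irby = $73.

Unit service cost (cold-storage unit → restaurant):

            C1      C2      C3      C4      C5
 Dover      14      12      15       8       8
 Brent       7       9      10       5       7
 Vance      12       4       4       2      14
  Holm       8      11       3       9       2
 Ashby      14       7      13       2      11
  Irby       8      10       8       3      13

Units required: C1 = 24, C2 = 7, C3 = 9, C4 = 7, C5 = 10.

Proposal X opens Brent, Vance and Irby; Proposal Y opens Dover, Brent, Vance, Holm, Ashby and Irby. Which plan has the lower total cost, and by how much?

Proposal X is cheaper by 515.

Proposal X: {Brent, Vance, Irby}: C1→Brent 7·24=168, C2→Vance 4·7=28, C3→Vance 4·9=36, C4→Vance 2·7=14, C5→Brent 7·10=70. Service 316; fixed 400; total 716.
Proposal Y: {Dover, Brent, Vance, Holm, Ashby, Irby}: C1→Brent 7·24=168, C2→Vance 4·7=28, C3→Holm 3·9=27, C4→Vance 2·7=14, C5→Holm 2·10=20. Service 257; fixed 974; total 1231.
Difference: |716 − 1231| = 515.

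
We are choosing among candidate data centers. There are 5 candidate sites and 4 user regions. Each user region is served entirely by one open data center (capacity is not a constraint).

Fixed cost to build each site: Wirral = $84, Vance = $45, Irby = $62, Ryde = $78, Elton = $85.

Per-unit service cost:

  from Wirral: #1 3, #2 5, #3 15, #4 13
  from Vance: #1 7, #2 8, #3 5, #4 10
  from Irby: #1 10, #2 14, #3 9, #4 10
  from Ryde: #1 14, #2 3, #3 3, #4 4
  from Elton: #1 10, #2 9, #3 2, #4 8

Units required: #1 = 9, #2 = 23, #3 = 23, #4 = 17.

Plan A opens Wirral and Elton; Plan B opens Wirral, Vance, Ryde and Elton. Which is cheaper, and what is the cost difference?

Plan A is cheaper by 9.

Plan A: {Wirral, Elton}: #1→Wirral 3·9=27, #2→Wirral 5·23=115, #3→Elton 2·23=46, #4→Elton 8·17=136. Service 324; fixed 169; total 493.
Plan B: {Wirral, Vance, Ryde, Elton}: #1→Wirral 3·9=27, #2→Ryde 3·23=69, #3→Elton 2·23=46, #4→Ryde 4·17=68. Service 210; fixed 292; total 502.
Difference: |493 − 502| = 9.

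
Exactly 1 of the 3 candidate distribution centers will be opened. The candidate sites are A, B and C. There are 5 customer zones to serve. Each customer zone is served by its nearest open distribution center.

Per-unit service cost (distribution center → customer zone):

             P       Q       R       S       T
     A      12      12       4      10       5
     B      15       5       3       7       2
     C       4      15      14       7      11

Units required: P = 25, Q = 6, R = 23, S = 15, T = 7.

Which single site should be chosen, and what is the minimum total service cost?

With exactly 1 open, each customer zone uses its cheapest among the chosen.
{B}: P→B 15·25=375, Q→B 5·6=30, R→B 3·23=69, S→B 7·15=105, T→B 2·7=14. Service cost 593.
{A}: service cost 649
{C}: service cost 694
Among all 3 size-1 choices, {B} is lowest.

Choose B only; total service cost 593.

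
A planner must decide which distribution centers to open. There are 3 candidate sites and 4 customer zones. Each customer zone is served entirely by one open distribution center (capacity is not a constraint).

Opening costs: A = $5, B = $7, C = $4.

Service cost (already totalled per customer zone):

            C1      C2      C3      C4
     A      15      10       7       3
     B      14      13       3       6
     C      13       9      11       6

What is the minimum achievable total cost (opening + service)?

Minimum total cost: 40

For any fixed open set, each customer zone goes to its cheapest open site; total = fixed + service.
{A}: C1→A 15, C2→A 10, C3→A 7, C4→A 3. Service 35; fixed 5; total 40.
{A, C}: C1→C 13, C2→C 9, C3→A 7, C4→A 3. Service 32; fixed 9; total 41.
{A, B}: service 30 + fixed 12 = 42
{A, B, C}: C1→C 13, C2→C 9, C3→B 3, C4→A 3. Service 28; fixed 16; total 44.
No other subset beats 40.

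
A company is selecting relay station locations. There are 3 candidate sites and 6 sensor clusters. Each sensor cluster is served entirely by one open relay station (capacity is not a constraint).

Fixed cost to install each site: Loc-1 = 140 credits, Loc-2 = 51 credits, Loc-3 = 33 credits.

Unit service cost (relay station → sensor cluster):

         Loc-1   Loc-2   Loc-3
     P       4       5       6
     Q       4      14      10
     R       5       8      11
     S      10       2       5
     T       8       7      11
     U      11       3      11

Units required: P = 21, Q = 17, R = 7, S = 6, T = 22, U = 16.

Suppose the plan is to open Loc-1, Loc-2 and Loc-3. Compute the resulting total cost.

Total cost: 625

Each sensor cluster is assigned to its cheapest site among the open ones.
{Loc-1, Loc-2, Loc-3}: P→Loc-1 4·21=84, Q→Loc-1 4·17=68, R→Loc-1 5·7=35, S→Loc-2 2·6=12, T→Loc-2 7·22=154, U→Loc-2 3·16=48. Service 401; fixed 224; total 625.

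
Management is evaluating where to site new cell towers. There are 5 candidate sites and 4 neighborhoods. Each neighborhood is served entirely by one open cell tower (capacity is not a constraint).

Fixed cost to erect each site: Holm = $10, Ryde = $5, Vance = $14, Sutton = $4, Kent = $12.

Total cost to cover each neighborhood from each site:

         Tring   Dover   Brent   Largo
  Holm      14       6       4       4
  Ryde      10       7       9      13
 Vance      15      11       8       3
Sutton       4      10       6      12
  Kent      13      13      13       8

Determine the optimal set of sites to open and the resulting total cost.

Open Holm and Sutton; minimum total cost 32.

For any fixed open set, each neighborhood goes to its cheapest open site; total = fixed + service.
{Holm, Sutton}: Tring→Sutton 4, Dover→Holm 6, Brent→Holm 4, Largo→Holm 4. Service 18; fixed 14; total 32.
{Sutton}: service 32 + fixed 4 = 36
{Holm, Ryde, Sutton}: Tring→Sutton 4, Dover→Holm 6, Brent→Holm 4, Largo→Holm 4. Service 18; fixed 19; total 37.
{Holm, Ryde, Vance, Sutton, Kent}: service 17 + fixed 45 = 62
No other subset beats 32.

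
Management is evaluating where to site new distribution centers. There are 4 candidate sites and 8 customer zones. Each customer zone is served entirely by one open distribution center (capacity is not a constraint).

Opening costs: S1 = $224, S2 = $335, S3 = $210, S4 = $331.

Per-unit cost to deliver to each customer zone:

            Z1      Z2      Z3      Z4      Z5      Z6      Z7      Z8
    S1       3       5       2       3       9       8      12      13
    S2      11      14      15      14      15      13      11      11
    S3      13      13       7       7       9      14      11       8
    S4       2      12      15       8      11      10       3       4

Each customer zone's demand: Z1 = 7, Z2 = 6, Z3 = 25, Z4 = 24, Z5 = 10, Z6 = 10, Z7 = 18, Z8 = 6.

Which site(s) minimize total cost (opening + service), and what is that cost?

For any fixed open set, each customer zone goes to its cheapest open site; total = fixed + service.
{S1}: Z1→S1 3·7=21, Z2→S1 5·6=30, Z3→S1 2·25=50, Z4→S1 3·24=72, Z5→S1 9·10=90, Z6→S1 8·10=80, Z7→S1 12·18=216, Z8→S1 13·6=78. Service 637; fixed 224; total 861.
{S1, S4}: service 414 + fixed 555 = 969
{S1, S3}: service 589 + fixed 434 = 1023
{S1, S2, S3, S4}: service 414 + fixed 1100 = 1514
(All 15 nonempty subsets were checked; S1 only is lowest.)

Open S1 only; minimum total cost 861.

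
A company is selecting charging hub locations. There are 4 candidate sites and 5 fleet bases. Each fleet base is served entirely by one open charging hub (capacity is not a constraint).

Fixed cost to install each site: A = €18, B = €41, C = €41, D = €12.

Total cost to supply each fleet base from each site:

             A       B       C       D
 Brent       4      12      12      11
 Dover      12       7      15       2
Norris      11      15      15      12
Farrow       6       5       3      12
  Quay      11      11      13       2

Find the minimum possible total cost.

For any fixed open set, each fleet base goes to its cheapest open site; total = fixed + service.
{D}: Brent→D 11, Dover→D 2, Norris→D 12, Farrow→D 12, Quay→D 2. Service 39; fixed 12; total 51.
{A, D}: Brent→A 4, Dover→D 2, Norris→A 11, Farrow→A 6, Quay→D 2. Service 25; fixed 30; total 55.
{A}: Brent→A 4, Dover→A 12, Norris→A 11, Farrow→A 6, Quay→A 11. Service 44; fixed 18; total 62.
{A, B, C, D}: service 22 + fixed 112 = 134
No other subset beats 51.

Minimum total cost: 51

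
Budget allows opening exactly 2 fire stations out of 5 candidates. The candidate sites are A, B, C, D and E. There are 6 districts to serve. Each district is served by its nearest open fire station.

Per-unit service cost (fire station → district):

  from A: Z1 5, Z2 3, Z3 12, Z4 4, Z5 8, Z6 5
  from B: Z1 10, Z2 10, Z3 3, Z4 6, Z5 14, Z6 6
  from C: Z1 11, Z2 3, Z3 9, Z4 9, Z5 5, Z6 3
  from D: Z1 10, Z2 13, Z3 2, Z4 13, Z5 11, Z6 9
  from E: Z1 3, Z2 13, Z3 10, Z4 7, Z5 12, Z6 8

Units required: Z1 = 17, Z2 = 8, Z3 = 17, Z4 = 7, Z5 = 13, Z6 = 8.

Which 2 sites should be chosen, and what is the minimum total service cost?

Choose A and D; total service cost 315.

With exactly 2 open, each district uses its cheapest among the chosen.
{A, D}: Z1→A 5·17=85, Z2→A 3·8=24, Z3→D 2·17=34, Z4→A 4·7=28, Z5→A 8·13=104, Z6→A 5·8=40. Service cost 315.
{A, B}: service cost 332
{C, E}: service cost 366
Among all 10 size-2 choices, {A, D} is lowest.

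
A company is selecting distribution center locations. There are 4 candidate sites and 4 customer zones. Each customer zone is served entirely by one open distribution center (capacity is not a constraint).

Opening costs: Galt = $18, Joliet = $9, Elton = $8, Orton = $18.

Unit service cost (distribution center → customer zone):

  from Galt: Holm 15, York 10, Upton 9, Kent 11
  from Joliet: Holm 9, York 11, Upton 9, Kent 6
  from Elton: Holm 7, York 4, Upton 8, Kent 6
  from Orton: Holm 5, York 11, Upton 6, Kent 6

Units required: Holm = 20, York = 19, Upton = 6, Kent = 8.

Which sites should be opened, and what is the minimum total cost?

Open Elton and Orton; minimum total cost 286.

For any fixed open set, each customer zone goes to its cheapest open site; total = fixed + service.
{Elton, Orton}: Holm→Orton 5·20=100, York→Elton 4·19=76, Upton→Orton 6·6=36, Kent→Elton 6·8=48. Service 260; fixed 26; total 286.
{Joliet, Elton, Orton}: Holm→Orton 5·20=100, York→Elton 4·19=76, Upton→Orton 6·6=36, Kent→Joliet 6·8=48. Service 260; fixed 35; total 295.
{Galt, Elton, Orton}: Holm→Orton 5·20=100, York→Elton 4·19=76, Upton→Orton 6·6=36, Kent→Elton 6·8=48. Service 260; fixed 44; total 304.
{Galt, Joliet, Elton, Orton}: Holm→Orton 5·20=100, York→Elton 4·19=76, Upton→Orton 6·6=36, Kent→Joliet 6·8=48. Service 260; fixed 53; total 313.
No other subset beats 286.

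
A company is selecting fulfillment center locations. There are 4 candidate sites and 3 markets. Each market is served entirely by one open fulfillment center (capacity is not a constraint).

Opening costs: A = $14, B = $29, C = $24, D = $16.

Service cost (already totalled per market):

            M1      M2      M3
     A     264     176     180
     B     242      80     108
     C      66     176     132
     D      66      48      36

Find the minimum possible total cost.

Minimum total cost: 166

For any fixed open set, each market goes to its cheapest open site; total = fixed + service.
{D}: M1→D 66, M2→D 48, M3→D 36. Service 150; fixed 16; total 166.
{A, D}: service 150 + fixed 30 = 180
{C, D}: M1→C 66, M2→D 48, M3→D 36. Service 150; fixed 40; total 190.
{A, B, C, D}: service 150 + fixed 83 = 233
(All 15 nonempty subsets were checked; D only is lowest.)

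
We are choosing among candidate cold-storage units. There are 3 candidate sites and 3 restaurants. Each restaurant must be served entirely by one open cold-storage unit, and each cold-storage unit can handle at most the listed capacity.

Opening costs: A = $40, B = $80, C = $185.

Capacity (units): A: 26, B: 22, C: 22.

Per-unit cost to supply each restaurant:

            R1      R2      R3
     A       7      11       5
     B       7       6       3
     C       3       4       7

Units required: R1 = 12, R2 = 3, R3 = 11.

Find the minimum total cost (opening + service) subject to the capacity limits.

Minimum total cost: 212

Open {A}: R1→A 7·12=84, R2→A 11·3=33, R3→A 5·11=55.
Loads: A carries 26/26. Service 172; fixed 40; total 212.
Next best feasible plan costs 255.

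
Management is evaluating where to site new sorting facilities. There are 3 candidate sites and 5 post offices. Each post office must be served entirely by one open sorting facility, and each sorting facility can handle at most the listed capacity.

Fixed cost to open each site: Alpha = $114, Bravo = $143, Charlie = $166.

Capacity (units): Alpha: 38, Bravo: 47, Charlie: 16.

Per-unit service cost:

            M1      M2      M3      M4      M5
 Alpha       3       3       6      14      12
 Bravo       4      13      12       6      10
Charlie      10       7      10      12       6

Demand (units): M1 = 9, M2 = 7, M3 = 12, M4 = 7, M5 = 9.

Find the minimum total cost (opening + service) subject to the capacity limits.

Minimum total cost: 509

Open {Alpha, Bravo}: M1→Alpha 3·9=27, M2→Alpha 3·7=21, M3→Alpha 6·12=72, M4→Bravo 6·7=42, M5→Bravo 10·9=90.
Loads: Alpha carries 28/38, Bravo carries 16/47. Service 252; fixed 257; total 509.
Next best feasible plan costs 518.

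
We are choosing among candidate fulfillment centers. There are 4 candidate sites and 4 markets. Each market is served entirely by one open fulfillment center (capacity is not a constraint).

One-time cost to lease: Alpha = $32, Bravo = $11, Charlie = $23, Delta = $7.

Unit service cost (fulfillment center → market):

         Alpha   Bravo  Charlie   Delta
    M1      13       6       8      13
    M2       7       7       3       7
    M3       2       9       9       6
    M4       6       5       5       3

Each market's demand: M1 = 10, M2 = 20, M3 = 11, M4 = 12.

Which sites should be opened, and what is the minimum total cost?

For any fixed open set, each market goes to its cheapest open site; total = fixed + service.
{Alpha, Bravo, Charlie, Delta}: M1→Bravo 6·10=60, M2→Charlie 3·20=60, M3→Alpha 2·11=22, M4→Delta 3·12=36. Service 178; fixed 73; total 251.
{Alpha, Charlie, Delta}: service 198 + fixed 62 = 260
{Bravo, Charlie, Delta}: service 222 + fixed 41 = 263
{Delta}: service 372 + fixed 7 = 379
No other subset beats 251.

Open Alpha, Bravo, Charlie and Delta; minimum total cost 251.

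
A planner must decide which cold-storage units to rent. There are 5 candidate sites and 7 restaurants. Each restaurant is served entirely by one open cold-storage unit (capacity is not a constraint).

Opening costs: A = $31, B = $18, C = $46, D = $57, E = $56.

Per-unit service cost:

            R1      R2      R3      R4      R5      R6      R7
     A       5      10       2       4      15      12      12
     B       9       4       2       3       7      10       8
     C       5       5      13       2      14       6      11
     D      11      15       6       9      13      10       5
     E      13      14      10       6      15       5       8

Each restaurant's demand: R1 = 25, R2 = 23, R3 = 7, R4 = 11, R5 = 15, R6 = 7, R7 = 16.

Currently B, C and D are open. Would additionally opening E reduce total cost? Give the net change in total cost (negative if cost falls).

No — net change +49 (cost rises by 49).

Current service cost with {B, C, D}: 480.
Adding E: each restaurant re-picks its cheapest; new service cost 473, saving 7.
Extra fixed cost: 56. Net change = 56 − 7 = 49.
(Totals: 601 → 650.)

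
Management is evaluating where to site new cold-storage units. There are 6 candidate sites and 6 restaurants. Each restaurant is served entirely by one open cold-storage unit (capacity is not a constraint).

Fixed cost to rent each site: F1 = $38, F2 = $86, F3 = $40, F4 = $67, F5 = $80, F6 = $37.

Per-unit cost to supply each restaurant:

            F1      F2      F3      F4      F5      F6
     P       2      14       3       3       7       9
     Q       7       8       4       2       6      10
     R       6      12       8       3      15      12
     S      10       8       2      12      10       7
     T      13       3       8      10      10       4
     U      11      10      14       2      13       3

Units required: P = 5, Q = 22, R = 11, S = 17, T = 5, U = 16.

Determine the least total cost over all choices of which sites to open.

Minimum total cost: 305

For any fixed open set, each restaurant goes to its cheapest open site; total = fixed + service.
{F3, F4}: P→F3 3·5=15, Q→F4 2·22=44, R→F4 3·11=33, S→F3 2·17=34, T→F3 8·5=40, U→F4 2·16=32. Service 198; fixed 107; total 305.
{F3, F4, F6}: service 178 + fixed 144 = 322
{F1, F3, F4}: service 193 + fixed 145 = 338
{F1, F2, F3, F4, F5, F6}: service 168 + fixed 348 = 516
No other subset beats 305.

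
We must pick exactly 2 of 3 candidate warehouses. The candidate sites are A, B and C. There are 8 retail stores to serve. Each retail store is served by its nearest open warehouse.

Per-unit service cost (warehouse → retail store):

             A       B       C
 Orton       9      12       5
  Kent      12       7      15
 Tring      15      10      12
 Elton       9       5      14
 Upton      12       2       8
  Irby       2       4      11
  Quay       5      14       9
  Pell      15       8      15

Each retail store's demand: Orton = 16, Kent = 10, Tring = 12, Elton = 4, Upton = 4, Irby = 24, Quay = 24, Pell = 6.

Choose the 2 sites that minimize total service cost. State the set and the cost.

With exactly 2 open, each retail store uses its cheapest among the chosen.
{A, B}: Orton→A 9·16=144, Kent→B 7·10=70, Tring→B 10·12=120, Elton→B 5·4=20, Upton→B 2·4=8, Irby→A 2·24=48, Quay→A 5·24=120, Pell→B 8·6=48. Service cost 578.
{B, C}: service cost 658
{A, C}: service cost 670
Among all 3 size-2 choices, {A, B} is lowest.

Choose A and B; total service cost 578.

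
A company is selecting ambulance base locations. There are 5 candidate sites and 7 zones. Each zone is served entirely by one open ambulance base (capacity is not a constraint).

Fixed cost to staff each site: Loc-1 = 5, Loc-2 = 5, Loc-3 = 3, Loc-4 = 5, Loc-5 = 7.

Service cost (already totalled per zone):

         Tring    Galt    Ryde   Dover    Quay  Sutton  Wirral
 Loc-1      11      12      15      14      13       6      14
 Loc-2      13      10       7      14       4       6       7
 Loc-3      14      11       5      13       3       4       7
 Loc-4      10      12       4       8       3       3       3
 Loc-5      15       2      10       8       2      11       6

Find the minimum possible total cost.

For any fixed open set, each zone goes to its cheapest open site; total = fixed + service.
{Loc-4, Loc-5}: Tring→Loc-4 10, Galt→Loc-5 2, Ryde→Loc-4 4, Dover→Loc-4 8, Quay→Loc-5 2, Sutton→Loc-4 3, Wirral→Loc-4 3. Service 32; fixed 12; total 44.
{Loc-3, Loc-4, Loc-5}: Tring→Loc-4 10, Galt→Loc-5 2, Ryde→Loc-4 4, Dover→Loc-4 8, Quay→Loc-5 2, Sutton→Loc-4 3, Wirral→Loc-4 3. Service 32; fixed 15; total 47.
{Loc-4}: Tring→Loc-4 10, Galt→Loc-4 12, Ryde→Loc-4 4, Dover→Loc-4 8, Quay→Loc-4 3, Sutton→Loc-4 3, Wirral→Loc-4 3. Service 43; fixed 5; total 48.
{Loc-1, Loc-2, Loc-3, Loc-4, Loc-5}: Tring→Loc-4 10, Galt→Loc-5 2, Ryde→Loc-4 4, Dover→Loc-4 8, Quay→Loc-5 2, Sutton→Loc-4 3, Wirral→Loc-4 3. Service 32; fixed 25; total 57.
No other subset beats 44.

Minimum total cost: 44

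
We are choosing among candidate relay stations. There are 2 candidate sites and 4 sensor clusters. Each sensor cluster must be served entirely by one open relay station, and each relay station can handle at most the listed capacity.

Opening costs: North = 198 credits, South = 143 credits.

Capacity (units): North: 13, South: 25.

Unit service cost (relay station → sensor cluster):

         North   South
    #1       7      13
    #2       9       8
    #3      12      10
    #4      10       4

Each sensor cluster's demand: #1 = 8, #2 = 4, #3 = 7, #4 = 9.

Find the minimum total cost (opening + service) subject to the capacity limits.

Open {North, South}: #1→North 7·8=56, #2→South 8·4=32, #3→South 10·7=70, #4→South 4·9=36.
Loads: North carries 8/13, South carries 20/25. Service 194; fixed 341; total 535.
Next best feasible plan costs 539.

Minimum total cost: 535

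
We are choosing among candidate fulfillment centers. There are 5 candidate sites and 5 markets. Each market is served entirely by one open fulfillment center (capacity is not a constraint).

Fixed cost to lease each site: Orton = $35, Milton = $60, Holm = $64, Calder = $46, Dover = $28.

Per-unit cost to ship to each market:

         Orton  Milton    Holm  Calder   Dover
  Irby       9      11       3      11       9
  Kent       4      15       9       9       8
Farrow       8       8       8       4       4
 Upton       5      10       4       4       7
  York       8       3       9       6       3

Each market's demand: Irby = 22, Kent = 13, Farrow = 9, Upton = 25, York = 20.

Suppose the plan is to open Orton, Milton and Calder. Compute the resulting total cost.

Each market is assigned to its cheapest site among the open ones.
{Orton, Milton, Calder}: Irby→Orton 9·22=198, Kent→Orton 4·13=52, Farrow→Calder 4·9=36, Upton→Calder 4·25=100, York→Milton 3·20=60. Service 446; fixed 141; total 587.

Total cost: 587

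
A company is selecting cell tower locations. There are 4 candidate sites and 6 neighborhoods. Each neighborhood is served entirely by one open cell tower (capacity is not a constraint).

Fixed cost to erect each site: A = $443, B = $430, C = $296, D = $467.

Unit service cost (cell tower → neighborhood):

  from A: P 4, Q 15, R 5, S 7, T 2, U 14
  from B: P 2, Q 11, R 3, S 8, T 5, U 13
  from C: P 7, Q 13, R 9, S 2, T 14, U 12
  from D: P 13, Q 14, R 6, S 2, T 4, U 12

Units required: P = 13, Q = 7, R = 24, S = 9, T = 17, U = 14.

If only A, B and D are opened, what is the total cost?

Total cost: 1735

Each neighborhood is assigned to its cheapest site among the open ones.
{A, B, D}: P→B 2·13=26, Q→B 11·7=77, R→B 3·24=72, S→D 2·9=18, T→A 2·17=34, U→D 12·14=168. Service 395; fixed 1340; total 1735.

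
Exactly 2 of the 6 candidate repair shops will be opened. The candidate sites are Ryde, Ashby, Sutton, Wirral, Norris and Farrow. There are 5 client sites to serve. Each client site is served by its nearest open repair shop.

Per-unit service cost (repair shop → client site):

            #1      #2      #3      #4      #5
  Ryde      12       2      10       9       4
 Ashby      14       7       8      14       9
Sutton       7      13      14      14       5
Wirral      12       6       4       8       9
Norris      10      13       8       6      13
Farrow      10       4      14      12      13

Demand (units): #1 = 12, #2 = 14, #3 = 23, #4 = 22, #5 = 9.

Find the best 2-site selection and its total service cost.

Choose Ryde and Wirral; total service cost 476.

With exactly 2 open, each client site uses its cheapest among the chosen.
{Ryde, Wirral}: #1→Ryde 12·12=144, #2→Ryde 2·14=28, #3→Wirral 4·23=92, #4→Wirral 8·22=176, #5→Ryde 4·9=36. Service cost 476.
{Sutton, Wirral}: service cost 481
{Ryde, Norris}: service cost 500
Among all 15 size-2 choices, {Ryde, Wirral} is lowest.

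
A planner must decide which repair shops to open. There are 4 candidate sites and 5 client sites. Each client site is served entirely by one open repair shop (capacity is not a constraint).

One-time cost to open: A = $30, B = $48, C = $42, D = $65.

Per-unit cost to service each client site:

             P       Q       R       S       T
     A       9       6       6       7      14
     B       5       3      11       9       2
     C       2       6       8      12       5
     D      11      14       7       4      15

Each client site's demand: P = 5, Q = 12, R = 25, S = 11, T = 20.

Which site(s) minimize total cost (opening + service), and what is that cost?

Open A and B; minimum total cost 406.

For any fixed open set, each client site goes to its cheapest open site; total = fixed + service.
{A, B}: P→B 5·5=25, Q→B 3·12=36, R→A 6·25=150, S→A 7·11=77, T→B 2·20=40. Service 328; fixed 78; total 406.
{A, B, C}: P→C 2·5=10, Q→B 3·12=36, R→A 6·25=150, S→A 7·11=77, T→B 2·20=40. Service 313; fixed 120; total 433.
{B, D}: P→B 5·5=25, Q→B 3·12=36, R→D 7·25=175, S→D 4·11=44, T→B 2·20=40. Service 320; fixed 113; total 433.
{A, B, C, D}: service 280 + fixed 185 = 465
No other subset beats 406.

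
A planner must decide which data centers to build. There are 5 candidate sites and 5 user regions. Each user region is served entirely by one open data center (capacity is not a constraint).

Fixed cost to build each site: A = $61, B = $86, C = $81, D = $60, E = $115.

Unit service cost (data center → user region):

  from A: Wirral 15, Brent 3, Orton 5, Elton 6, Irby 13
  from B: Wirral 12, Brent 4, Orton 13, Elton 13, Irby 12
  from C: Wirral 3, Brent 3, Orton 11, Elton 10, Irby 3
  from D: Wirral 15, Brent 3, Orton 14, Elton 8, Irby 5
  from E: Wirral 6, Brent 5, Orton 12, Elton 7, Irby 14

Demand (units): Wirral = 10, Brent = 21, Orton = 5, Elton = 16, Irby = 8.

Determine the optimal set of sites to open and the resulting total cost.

Open A and C; minimum total cost 380.

For any fixed open set, each user region goes to its cheapest open site; total = fixed + service.
{A, C}: Wirral→C 3·10=30, Brent→A 3·21=63, Orton→A 5·5=25, Elton→A 6·16=96, Irby→C 3·8=24. Service 238; fixed 142; total 380.
{C}: service 332 + fixed 81 = 413
{A, C, D}: service 238 + fixed 202 = 440
{A, B, C, D, E}: service 238 + fixed 403 = 641
No other subset beats 380.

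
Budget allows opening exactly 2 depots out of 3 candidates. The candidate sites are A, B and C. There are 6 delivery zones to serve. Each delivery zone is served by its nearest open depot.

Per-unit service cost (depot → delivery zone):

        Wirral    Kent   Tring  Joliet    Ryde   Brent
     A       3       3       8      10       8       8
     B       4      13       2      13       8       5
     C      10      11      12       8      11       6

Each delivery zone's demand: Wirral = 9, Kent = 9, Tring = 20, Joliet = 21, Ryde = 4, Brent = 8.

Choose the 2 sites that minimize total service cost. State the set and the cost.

Choose A and B; total service cost 376.

With exactly 2 open, each delivery zone uses its cheapest among the chosen.
{A, B}: Wirral→A 3·9=27, Kent→A 3·9=27, Tring→B 2·20=40, Joliet→A 10·21=210, Ryde→A 8·4=32, Brent→B 5·8=40. Service cost 376.
{B, C}: service cost 415
{A, C}: service cost 462
Among all 3 size-2 choices, {A, B} is lowest.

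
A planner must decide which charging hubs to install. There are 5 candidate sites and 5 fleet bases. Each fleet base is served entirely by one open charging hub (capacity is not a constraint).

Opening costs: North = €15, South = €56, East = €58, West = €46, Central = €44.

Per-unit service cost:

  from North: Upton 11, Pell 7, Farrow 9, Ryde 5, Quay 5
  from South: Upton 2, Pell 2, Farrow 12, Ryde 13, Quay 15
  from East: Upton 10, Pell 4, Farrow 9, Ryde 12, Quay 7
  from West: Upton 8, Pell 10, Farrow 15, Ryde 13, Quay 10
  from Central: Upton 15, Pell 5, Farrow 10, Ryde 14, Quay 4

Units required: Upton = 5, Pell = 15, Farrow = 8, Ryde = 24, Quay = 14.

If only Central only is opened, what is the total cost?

Each fleet base is assigned to its cheapest site among the open ones.
{Central}: Upton→Central 15·5=75, Pell→Central 5·15=75, Farrow→Central 10·8=80, Ryde→Central 14·24=336, Quay→Central 4·14=56. Service 622; fixed 44; total 666.

Total cost: 666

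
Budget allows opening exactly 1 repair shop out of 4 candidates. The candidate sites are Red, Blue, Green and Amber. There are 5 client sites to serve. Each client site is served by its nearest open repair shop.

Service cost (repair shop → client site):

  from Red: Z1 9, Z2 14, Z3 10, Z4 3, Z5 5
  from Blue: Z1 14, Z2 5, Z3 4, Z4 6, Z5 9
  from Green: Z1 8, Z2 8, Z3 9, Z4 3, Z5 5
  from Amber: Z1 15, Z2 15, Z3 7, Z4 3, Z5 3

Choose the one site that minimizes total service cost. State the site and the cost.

With exactly 1 open, each client site uses its cheapest among the chosen.
{Green}: Z1→Green 8, Z2→Green 8, Z3→Green 9, Z4→Green 3, Z5→Green 5. Service cost 33.
{Blue}: service cost 38
{Red}: service cost 41
Among all 4 size-1 choices, {Green} is lowest.

Choose Green only; total service cost 33.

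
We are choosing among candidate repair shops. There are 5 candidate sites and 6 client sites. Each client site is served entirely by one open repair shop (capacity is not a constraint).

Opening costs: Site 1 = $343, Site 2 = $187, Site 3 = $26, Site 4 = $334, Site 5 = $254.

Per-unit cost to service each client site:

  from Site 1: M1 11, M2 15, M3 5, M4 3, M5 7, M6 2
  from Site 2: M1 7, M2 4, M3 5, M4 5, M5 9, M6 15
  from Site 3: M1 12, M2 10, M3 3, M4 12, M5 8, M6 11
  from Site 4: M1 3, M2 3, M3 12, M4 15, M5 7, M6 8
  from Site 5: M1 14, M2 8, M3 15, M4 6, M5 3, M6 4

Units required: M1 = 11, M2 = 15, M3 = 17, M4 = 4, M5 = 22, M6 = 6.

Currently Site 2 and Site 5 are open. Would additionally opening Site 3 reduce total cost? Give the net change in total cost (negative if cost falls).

Current service cost with {Site 2, Site 5}: 332.
Adding Site 3: each client site re-picks its cheapest; new service cost 298, saving 34.
Extra fixed cost: 26. Net change = 26 − 34 = -8.
(Totals: 773 → 765.)

Yes — net change −8 (cost falls by 8).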